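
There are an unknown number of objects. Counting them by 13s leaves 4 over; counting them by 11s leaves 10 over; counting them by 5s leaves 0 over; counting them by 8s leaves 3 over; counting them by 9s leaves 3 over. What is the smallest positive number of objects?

26355

The moduli are pairwise coprime; M = 13·11·5·8·9 = 51480.
M/13 = 3960; 3960 ≡ 8 (mod 13); 8·5 ≡ 1, so inverse 5.
M/11 = 4680; 4680 ≡ 5 (mod 11); 5·9 ≡ 1, so inverse 9.
M/5 = 10296; 10296 ≡ 1 (mod 5), inverse 1.
M/8 = 6435; 6435 ≡ 3 (mod 8); 3·3 ≡ 1, so inverse 3.
M/9 = 5720; 5720 ≡ 5 (mod 9); 5·2 ≡ 1, so inverse 2.
N ≡ 4·3960·5 + 10·4680·9 + 0·10296·1 + 3·6435·3 + 3·5720·2 = 592635.
592635 mod 51480 = 26355.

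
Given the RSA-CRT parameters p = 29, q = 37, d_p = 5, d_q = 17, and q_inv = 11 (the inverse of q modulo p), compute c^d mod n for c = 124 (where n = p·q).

868

m₁ = c^(d_p) mod p: c ≡ 8 (mod 29), and 8^5 mod 29 = 27.
m₂ = c^(d_q) mod q: c ≡ 13 (mod 37), and 13^17 mod 37 = 17.
h = q_inv·(m₁ − m₂) mod p = 11·(27 − 17) mod 29 = 23.
m = m₂ + h·q = 17 + 23·37 = 868.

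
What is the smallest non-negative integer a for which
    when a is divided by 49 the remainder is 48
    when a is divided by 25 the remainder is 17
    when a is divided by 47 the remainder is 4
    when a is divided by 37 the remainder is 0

From a ≡ 48 (mod 49) write a = 48 + 49t. Substituting into a ≡ 17 (mod 25) gives 49t ≡ 19 (mod 25), and since 24⁻¹ ≡ 24 (mod 25), t ≡ 6. Hence a ≡ 48 + 49·6 = 342 (mod 1225).
From a ≡ 342 (mod 1225) write a = 342 + 1225t. Substituting into a ≡ 4 (mod 47) gives 1225t ≡ 38 (mod 47), and since 3⁻¹ ≡ 16 (mod 47), t ≡ 44. Hence a ≡ 342 + 1225·44 = 54242 (mod 57575).
From a ≡ 54242 (mod 57575) write a = 54242 + 57575t. Substituting into a ≡ 0 (mod 37) gives 57575t ≡ 0 (mod 37), and since 3⁻¹ ≡ 25 (mod 37), t ≡ 0. Hence a ≡ 54242 + 57575·0 = 54242 (mod 2130275).

54242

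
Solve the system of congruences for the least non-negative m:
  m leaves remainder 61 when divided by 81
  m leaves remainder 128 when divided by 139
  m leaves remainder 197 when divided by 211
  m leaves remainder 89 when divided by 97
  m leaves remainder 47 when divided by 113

Combine the congruences pairwise.
From m ≡ 61 (mod 81) write m = 61 + 81t. Substituting into m ≡ 128 (mod 139) gives 81t ≡ 67 (mod 139), and since 81⁻¹ ≡ 127 (mod 139), t ≡ 30. Hence m ≡ 61 + 81·30 = 2491 (mod 11259).
From m ≡ 2491 (mod 11259) write m = 2491 + 11259t. Substituting into m ≡ 197 (mod 211) gives 11259t ≡ 27 (mod 211), and since 76⁻¹ ≡ 25 (mod 211), t ≡ 42. Hence m ≡ 2491 + 11259·42 = 475369 (mod 2375649).
From m ≡ 475369 (mod 2375649) write m = 475369 + 2375649t. Substituting into m ≡ 89 (mod 97) gives 2375649t ≡ 20 (mod 97), and since 22⁻¹ ≡ 75 (mod 97), t ≡ 45. Hence m ≡ 475369 + 2375649·45 = 107379574 (mod 230437953).
From m ≡ 107379574 (mod 230437953) write m = 107379574 + 230437953t. Substituting into m ≡ 47 (mod 113) gives 230437953t ≡ 79 (mod 113), and since 104⁻¹ ≡ 25 (mod 113), t ≡ 54. Hence m ≡ 107379574 + 230437953·54 = 12551029036 (mod 26039488689).

12551029036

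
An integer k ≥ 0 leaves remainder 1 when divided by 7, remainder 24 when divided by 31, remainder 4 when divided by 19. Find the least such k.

365

The moduli are pairwise coprime; N = 7·31·19 = 4123.
N/7 = 589; 589 ≡ 1 (mod 7), inverse 1.
N/31 = 133; 133 ≡ 9 (mod 31); 9·7 ≡ 1, so inverse 7.
N/19 = 217; 217 ≡ 8 (mod 19); 8·12 ≡ 1, so inverse 12.
k ≡ 1·589·1 + 24·133·7 + 4·217·12 = 33349.
33349 mod 4123 = 365.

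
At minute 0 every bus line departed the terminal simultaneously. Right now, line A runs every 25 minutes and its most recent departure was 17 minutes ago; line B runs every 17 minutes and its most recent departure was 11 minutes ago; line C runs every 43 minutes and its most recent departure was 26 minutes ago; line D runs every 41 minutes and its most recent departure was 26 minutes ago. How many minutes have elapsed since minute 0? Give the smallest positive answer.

The moduli are pairwise coprime; N = 25·17·43·41 = 749275.
N/25 = 29971; 29971 ≡ 21 (mod 25); 21·6 ≡ 1, so inverse 6.
N/17 = 44075; 44075 ≡ 11 (mod 17); 11·14 ≡ 1, so inverse 14.
N/43 = 17425; 17425 ≡ 10 (mod 43); 10·13 ≡ 1, so inverse 13.
N/41 = 18275; 18275 ≡ 30 (mod 41); 30·26 ≡ 1, so inverse 26.
t ≡ 17·29971·6 + 11·44075·14 + 26·17425·13 + 26·18275·26 = 28088142.
28088142 mod 749275 = 364967.

364967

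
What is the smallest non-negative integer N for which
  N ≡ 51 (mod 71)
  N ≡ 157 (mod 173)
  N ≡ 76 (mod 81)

The moduli are pairwise coprime; M = 71·173·81 = 994923.
M/71 = 14013; 14013 ≡ 26 (mod 71); 26·41 ≡ 1, so inverse 41.
M/173 = 5751; 5751 ≡ 42 (mod 173); 42·103 ≡ 1, so inverse 103.
M/81 = 12283; 12283 ≡ 52 (mod 81); 52·67 ≡ 1, so inverse 67.
N ≡ 51·14013·41 + 157·5751·103 + 76·12283·67 = 184845640.
184845640 mod 994923 = 784885.

784885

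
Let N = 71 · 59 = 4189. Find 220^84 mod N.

Mod 71: 220 ≡ 7; by Fermat, exponent reduces to 84 mod 70 = 14; 7^14 ≡ 54 (mod 71).
Mod 59: 220 ≡ 43; by Fermat, exponent reduces to 84 mod 58 = 26; 43^26 ≡ 26 (mod 59).
Combine by CRT: x ≡ 54 (mod 71), x ≡ 26 (mod 59) ⇒ x ≡ 2681 (mod 4189).

2681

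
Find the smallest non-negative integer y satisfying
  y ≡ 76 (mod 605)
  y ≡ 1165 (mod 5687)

Combine the congruences pairwise.
gcd(605, 5687) = 121 and 121 | (1165 − 76), so the pair is consistent; merging gives y ≡ 18226 (mod 28435), where 28435 = lcm(605, 5687).
The solution is unique modulo lcm(605, 5687) = 28435.

18226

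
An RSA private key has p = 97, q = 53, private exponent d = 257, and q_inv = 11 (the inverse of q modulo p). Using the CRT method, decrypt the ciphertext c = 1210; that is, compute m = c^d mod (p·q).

3441

d_p = d mod (p−1) = 257 mod 96 = 65; d_q = d mod (q−1) = 49.
m₁ = c^(d_p) mod p: c ≡ 46 (mod 97), and 46^65 mod 97 = 46.
m₂ = c^(d_q) mod q: c ≡ 44 (mod 53), and 44^49 mod 53 = 49.
h = q_inv·(m₁ − m₂) mod p = 11·(46 − 49) mod 97 = 64.
m = m₂ + h·q = 49 + 64·53 = 3441.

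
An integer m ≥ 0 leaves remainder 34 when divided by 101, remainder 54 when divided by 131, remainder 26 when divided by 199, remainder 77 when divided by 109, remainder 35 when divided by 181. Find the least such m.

The moduli are pairwise coprime; N = 101·131·199·109·181 = 51945845401.
N/101 = 514315301; 514315301 ≡ 71 (mod 101); 71·37 ≡ 1, so inverse 37.
N/131 = 396533171; 396533171 ≡ 101 (mod 131); 101·48 ≡ 1, so inverse 48.
N/199 = 261034399; 261034399 ≡ 129 (mod 199); 129·54 ≡ 1, so inverse 54.
N/109 = 476567389; 476567389 ≡ 96 (mod 109); 96·67 ≡ 1, so inverse 67.
N/181 = 286993621; 286993621 ≡ 21 (mod 181); 21·69 ≡ 1, so inverse 69.
m ≡ 34·514315301·37 + 54·396533171·48 + 26·261034399·54 + 77·476567389·67 + 35·286993621·69 = 5193015678652.
5193015678652 mod 51945845401 = 50376983953.

50376983953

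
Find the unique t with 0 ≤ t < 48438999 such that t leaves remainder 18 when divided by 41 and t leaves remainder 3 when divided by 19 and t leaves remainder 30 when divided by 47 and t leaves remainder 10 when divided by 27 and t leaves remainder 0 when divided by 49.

From t ≡ 18 (mod 41) write t = 18 + 41s. Substituting into t ≡ 3 (mod 19) gives 41s ≡ 4 (mod 19), and since 3⁻¹ ≡ 13 (mod 19), s ≡ 14. Hence t ≡ 18 + 41·14 = 592 (mod 779).
From t ≡ 592 (mod 779) write t = 592 + 779s. Substituting into t ≡ 30 (mod 47) gives 779s ≡ 2 (mod 47), and since 27⁻¹ ≡ 7 (mod 47), s ≡ 14. Hence t ≡ 592 + 779·14 = 11498 (mod 36613).
From t ≡ 11498 (mod 36613) write t = 11498 + 36613s. Substituting into t ≡ 10 (mod 27) gives 36613s ≡ 14 (mod 27), and since 1⁻¹ ≡ 1 (mod 27), s ≡ 14. Hence t ≡ 11498 + 36613·14 = 524080 (mod 988551).
From t ≡ 524080 (mod 988551) write t = 524080 + 988551s. Substituting into t ≡ 0 (mod 49) gives 988551s ≡ 24 (mod 49), and since 25⁻¹ ≡ 2 (mod 49), s ≡ 48. Hence t ≡ 524080 + 988551·48 = 47974528 (mod 48438999).

47974528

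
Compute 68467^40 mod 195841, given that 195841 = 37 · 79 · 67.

41896

Mod 37: 68467 ≡ 17; by Fermat, exponent reduces to 40 mod 36 = 4; 17^4 ≡ 12 (mod 37).
Mod 79: 68467 ≡ 53; 53^40 ≡ 26 (mod 79).
Mod 67: 68467 ≡ 60; 60^40 ≡ 21 (mod 67).
Combine by CRT: x ≡ 12 (mod 37), x ≡ 26 (mod 79), x ≡ 21 (mod 67) ⇒ x ≡ 41896 (mod 195841).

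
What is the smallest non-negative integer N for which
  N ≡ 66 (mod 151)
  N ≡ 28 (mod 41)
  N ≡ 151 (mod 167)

684851

From N ≡ 66 (mod 151) write N = 66 + 151t. Substituting into N ≡ 28 (mod 41) gives 151t ≡ 3 (mod 41), and since 28⁻¹ ≡ 22 (mod 41), t ≡ 25. Hence N ≡ 66 + 151·25 = 3841 (mod 6191).
From N ≡ 3841 (mod 6191) write N = 3841 + 6191t. Substituting into N ≡ 151 (mod 167) gives 6191t ≡ 151 (mod 167), and since 12⁻¹ ≡ 14 (mod 167), t ≡ 110. Hence N ≡ 3841 + 6191·110 = 684851 (mod 1033897).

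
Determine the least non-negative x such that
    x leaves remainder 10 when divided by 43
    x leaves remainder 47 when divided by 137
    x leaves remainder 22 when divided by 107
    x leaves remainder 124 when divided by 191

From x ≡ 10 (mod 43) write x = 10 + 43t. Substituting into x ≡ 47 (mod 137) gives 43t ≡ 37 (mod 137), and since 43⁻¹ ≡ 51 (mod 137), t ≡ 106. Hence x ≡ 10 + 43·106 = 4568 (mod 5891).
From x ≡ 4568 (mod 5891) write x = 4568 + 5891t. Substituting into x ≡ 22 (mod 107) gives 5891t ≡ 55 (mod 107), and since 6⁻¹ ≡ 18 (mod 107), t ≡ 27. Hence x ≡ 4568 + 5891·27 = 163625 (mod 630337).
From x ≡ 163625 (mod 630337) write x = 163625 + 630337t. Substituting into x ≡ 124 (mod 191) gives 630337t ≡ 186 (mod 191), and since 37⁻¹ ≡ 31 (mod 191), t ≡ 36. Hence x ≡ 163625 + 630337·36 = 22855757 (mod 120394367).

22855757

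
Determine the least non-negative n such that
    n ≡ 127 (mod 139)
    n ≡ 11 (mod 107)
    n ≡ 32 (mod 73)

622430

From n ≡ 127 (mod 139) write n = 127 + 139t. Substituting into n ≡ 11 (mod 107) gives 139t ≡ 98 (mod 107), and since 32⁻¹ ≡ 97 (mod 107), t ≡ 90. Hence n ≡ 127 + 139·90 = 12637 (mod 14873).
From n ≡ 12637 (mod 14873) write n = 12637 + 14873t. Substituting into n ≡ 32 (mod 73) gives 14873t ≡ 24 (mod 73), and since 54⁻¹ ≡ 23 (mod 73), t ≡ 41. Hence n ≡ 12637 + 14873·41 = 622430 (mod 1085729).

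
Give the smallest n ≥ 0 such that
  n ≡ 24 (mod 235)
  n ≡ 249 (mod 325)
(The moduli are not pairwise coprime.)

7074

Combine the congruences pairwise.
gcd(235, 325) = 5 and 5 | (249 − 24), so the pair is consistent; merging gives n ≡ 7074 (mod 15275), where 15275 = lcm(235, 325).
The solution is unique modulo lcm(235, 325) = 15275.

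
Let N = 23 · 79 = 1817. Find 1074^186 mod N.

Mod 23: 1074 ≡ 16; by Fermat, exponent reduces to 186 mod 22 = 10; 16^10 ≡ 13 (mod 23).
Mod 79: 1074 ≡ 47; by Fermat, exponent reduces to 186 mod 78 = 30; 47^30 ≡ 21 (mod 79).
Combine by CRT: x ≡ 13 (mod 23), x ≡ 21 (mod 79) ⇒ x ≡ 1048 (mod 1817).

1048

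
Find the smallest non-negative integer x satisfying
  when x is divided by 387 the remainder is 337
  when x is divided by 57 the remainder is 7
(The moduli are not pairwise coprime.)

Combine the congruences pairwise.
gcd(387, 57) = 3 and 3 | (7 − 337), so the pair is consistent; merging gives x ≡ 7303 (mod 7353), where 7353 = lcm(387, 57).
The solution is unique modulo lcm(387, 57) = 7353.

7303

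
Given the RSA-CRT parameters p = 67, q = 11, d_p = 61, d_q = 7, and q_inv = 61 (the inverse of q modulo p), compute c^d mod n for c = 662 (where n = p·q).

40

m₁ = c^(d_p) mod p: c ≡ 59 (mod 67), and 59^61 mod 67 = 40.
m₂ = c^(d_q) mod q: c ≡ 2 (mod 11), and 2^7 mod 11 = 7.
h = q_inv·(m₁ − m₂) mod p = 61·(40 − 7) mod 67 = 3.
m = m₂ + h·q = 7 + 3·11 = 40.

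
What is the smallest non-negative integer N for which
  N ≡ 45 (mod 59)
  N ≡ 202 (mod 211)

2523

From N ≡ 45 (mod 59) write N = 45 + 59t. Substituting into N ≡ 202 (mod 211) gives 59t ≡ 157 (mod 211), and since 59⁻¹ ≡ 93 (mod 211), t ≡ 42. Hence N ≡ 45 + 59·42 = 2523 (mod 12449).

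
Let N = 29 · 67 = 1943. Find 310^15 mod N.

Mod 29: 310 ≡ 20; 20^15 ≡ 20 (mod 29).
Mod 67: 310 ≡ 42; 42^15 ≡ 52 (mod 67).
Combine by CRT: x ≡ 20 (mod 29), x ≡ 52 (mod 67) ⇒ x ≡ 1325 (mod 1943).

1325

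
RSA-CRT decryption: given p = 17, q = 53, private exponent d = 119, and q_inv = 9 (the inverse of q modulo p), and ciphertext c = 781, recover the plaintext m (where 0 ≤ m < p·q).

50

d_p = d mod (p−1) = 119 mod 16 = 7; d_q = d mod (q−1) = 15.
m₁ = c^(d_p) mod p: c ≡ 16 (mod 17), and 16^7 mod 17 = 16.
m₂ = c^(d_q) mod q: c ≡ 39 (mod 53), and 39^15 mod 53 = 50.
h = q_inv·(m₁ − m₂) mod p = 9·(16 − 50) mod 17 = 0.
m = m₂ + h·q = 50 + 0·53 = 50.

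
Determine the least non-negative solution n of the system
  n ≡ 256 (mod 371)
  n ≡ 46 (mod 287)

6934

gcd(371, 287) = 7 and 7 | (46 − 256), so the pair is consistent; merging gives n ≡ 6934 (mod 15211), where 15211 = lcm(371, 287).
The solution is unique modulo lcm(371, 287) = 15211.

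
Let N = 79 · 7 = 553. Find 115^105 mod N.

Mod 79: 115 ≡ 36; by Fermat, exponent reduces to 105 mod 78 = 27; 36^27 ≡ 38 (mod 79).
Mod 7: 115 ≡ 3; by Fermat, exponent reduces to 105 mod 6 = 3; 3^3 ≡ 6 (mod 7).
Combine by CRT: x ≡ 38 (mod 79), x ≡ 6 (mod 7) ⇒ x ≡ 433 (mod 553).

433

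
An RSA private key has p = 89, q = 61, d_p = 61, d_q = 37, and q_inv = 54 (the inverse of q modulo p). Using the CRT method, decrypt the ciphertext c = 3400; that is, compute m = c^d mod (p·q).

m₁ = c^(d_p) mod p: c ≡ 18 (mod 89), and 18^61 mod 89 = 79.
m₂ = c^(d_q) mod q: c ≡ 45 (mod 61), and 45^37 mod 61 = 46.
h = q_inv·(m₁ − m₂) mod p = 54·(79 − 46) mod 89 = 2.
m = m₂ + h·q = 46 + 2·61 = 168.

168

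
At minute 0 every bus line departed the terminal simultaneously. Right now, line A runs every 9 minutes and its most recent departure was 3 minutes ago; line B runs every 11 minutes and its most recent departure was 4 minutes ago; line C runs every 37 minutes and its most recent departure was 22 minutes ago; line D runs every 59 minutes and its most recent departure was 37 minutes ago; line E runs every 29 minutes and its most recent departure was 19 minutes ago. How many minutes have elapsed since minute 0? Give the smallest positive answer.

5684628

Combine the congruences pairwise.
From t ≡ 3 (mod 9) write t = 3 + 9s. Substituting into t ≡ 4 (mod 11) gives 9s ≡ 1 (mod 11), and since 9⁻¹ ≡ 5 (mod 11), s ≡ 5. Hence t ≡ 3 + 9·5 = 48 (mod 99).
From t ≡ 48 (mod 99) write t = 48 + 99s. Substituting into t ≡ 22 (mod 37) gives 99s ≡ 11 (mod 37), and since 25⁻¹ ≡ 3 (mod 37), s ≡ 33. Hence t ≡ 48 + 99·33 = 3315 (mod 3663).
From t ≡ 3315 (mod 3663) write t = 3315 + 3663s. Substituting into t ≡ 37 (mod 59) gives 3663s ≡ 26 (mod 59), and since 5⁻¹ ≡ 12 (mod 59), s ≡ 17. Hence t ≡ 3315 + 3663·17 = 65586 (mod 216117).
From t ≡ 65586 (mod 216117) write t = 65586 + 216117s. Substituting into t ≡ 19 (mod 29) gives 216117s ≡ 2 (mod 29), and since 9⁻¹ ≡ 13 (mod 29), s ≡ 26. Hence t ≡ 65586 + 216117·26 = 5684628 (mod 6267393).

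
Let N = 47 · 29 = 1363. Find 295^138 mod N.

Mod 47: 295 ≡ 13; since 46 | 138, by Fermat 13^138 ≡ 1 (mod 47).
Mod 29: 295 ≡ 5; by Fermat, exponent reduces to 138 mod 28 = 26; 5^26 ≡ 7 (mod 29).
Combine by CRT: x ≡ 1 (mod 47), x ≡ 7 (mod 29) ⇒ x ≡ 471 (mod 1363).

471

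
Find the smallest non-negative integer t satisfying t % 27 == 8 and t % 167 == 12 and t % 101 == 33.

195569

The moduli are pairwise coprime; N = 27·167·101 = 455409.
N/27 = 16867; 16867 ≡ 19 (mod 27); 19·10 ≡ 1, so inverse 10.
N/167 = 2727; 2727 ≡ 55 (mod 167); 55·82 ≡ 1, so inverse 82.
N/101 = 4509; 4509 ≡ 65 (mod 101); 65·14 ≡ 1, so inverse 14.
t ≡ 8·16867·10 + 12·2727·82 + 33·4509·14 = 6115886.
6115886 mod 455409 = 195569.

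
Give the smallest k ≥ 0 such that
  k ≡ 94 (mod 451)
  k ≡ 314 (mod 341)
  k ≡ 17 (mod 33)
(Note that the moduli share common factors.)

28958

gcd(451, 341) = 11 and 11 | (314 − 94), so the pair is consistent; merging gives k ≡ 996 (mod 13981), where 13981 = lcm(451, 341).
gcd(13981, 33) = 11 and 11 | (17 − 996), so the pair is consistent; merging gives k ≡ 28958 (mod 41943), where 41943 = lcm(13981, 33).
The solution is unique modulo lcm(451, 341, 33) = 41943.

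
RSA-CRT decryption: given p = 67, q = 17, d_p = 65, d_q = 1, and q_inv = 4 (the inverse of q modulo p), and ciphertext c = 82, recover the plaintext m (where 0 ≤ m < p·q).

813

m₁ = c^(d_p) mod p: c ≡ 15 (mod 67), and 15^65 mod 67 = 9.
m₂ = c^(d_q) mod q: c ≡ 14 (mod 17), and 14^1 mod 17 = 14.
h = q_inv·(m₁ − m₂) mod p = 4·(9 − 14) mod 67 = 47.
m = m₂ + h·q = 14 + 47·17 = 813.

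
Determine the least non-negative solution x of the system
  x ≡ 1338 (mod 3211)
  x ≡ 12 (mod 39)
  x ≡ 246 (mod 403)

gcd(3211, 39) = 13 and 13 | (12 − 1338), so the pair is consistent; merging gives x ≡ 1338 (mod 9633), where 9633 = lcm(3211, 39).
gcd(9633, 403) = 13 and 13 | (246 − 1338), so the pair is consistent; merging gives x ≡ 271062 (mod 298623), where 298623 = lcm(9633, 403).
The solution is unique modulo lcm(3211, 39, 403) = 298623.

271062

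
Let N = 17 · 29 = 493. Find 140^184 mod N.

460

Mod 17: 140 ≡ 4; by Fermat, exponent reduces to 184 mod 16 = 8; 4^8 ≡ 1 (mod 17).
Mod 29: 140 ≡ 24; by Fermat, exponent reduces to 184 mod 28 = 16; 24^16 ≡ 25 (mod 29).
Combine by CRT: x ≡ 1 (mod 17), x ≡ 25 (mod 29) ⇒ x ≡ 460 (mod 493).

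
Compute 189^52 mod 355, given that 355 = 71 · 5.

256

Mod 71: 189 ≡ 47; 47^52 ≡ 43 (mod 71).
Mod 5: 189 ≡ 4; since 4 | 52, by Fermat 4^52 ≡ 1 (mod 5).
Combine by CRT: x ≡ 43 (mod 71), x ≡ 1 (mod 5) ⇒ x ≡ 256 (mod 355).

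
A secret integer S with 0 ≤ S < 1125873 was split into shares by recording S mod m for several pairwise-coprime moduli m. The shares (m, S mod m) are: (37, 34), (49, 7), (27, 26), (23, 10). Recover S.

The moduli are pairwise coprime; N = 37·49·27·23 = 1125873.
N/37 = 30429; 30429 ≡ 15 (mod 37); 15·5 ≡ 1, so inverse 5.
N/49 = 22977; 22977 ≡ 45 (mod 49); 45·12 ≡ 1, so inverse 12.
N/27 = 41699; 41699 ≡ 11 (mod 27); 11·5 ≡ 1, so inverse 5.
N/23 = 48951; 48951 ≡ 7 (mod 23); 7·10 ≡ 1, so inverse 10.
S ≡ 34·30429·5 + 7·22977·12 + 26·41699·5 + 10·48951·10 = 17418968.
17418968 mod 1125873 = 530873.

530873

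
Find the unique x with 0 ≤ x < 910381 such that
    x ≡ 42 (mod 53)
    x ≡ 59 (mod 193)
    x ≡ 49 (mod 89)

The moduli are pairwise coprime; N = 53·193·89 = 910381.
N/53 = 17177; 17177 ≡ 5 (mod 53); 5·32 ≡ 1, so inverse 32.
N/193 = 4717; 4717 ≡ 85 (mod 193); 85·109 ≡ 1, so inverse 109.
N/89 = 10229; 10229 ≡ 83 (mod 89); 83·74 ≡ 1, so inverse 74.
x ≡ 42·17177·32 + 59·4717·109 + 49·10229·74 = 90511269.
90511269 mod 910381 = 383550.

383550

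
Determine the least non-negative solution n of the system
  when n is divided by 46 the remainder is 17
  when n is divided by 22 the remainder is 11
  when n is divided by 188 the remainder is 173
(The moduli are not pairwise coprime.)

31757

gcd(46, 22) = 2 and 2 | (11 − 17), so the pair is consistent; merging gives n ≡ 385 (mod 506), where 506 = lcm(46, 22).
gcd(506, 188) = 2 and 2 | (173 − 385), so the pair is consistent; merging gives n ≡ 31757 (mod 47564), where 47564 = lcm(506, 188).
The solution is unique modulo lcm(46, 22, 188) = 47564.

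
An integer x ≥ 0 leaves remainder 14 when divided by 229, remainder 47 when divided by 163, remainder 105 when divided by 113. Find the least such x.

The moduli are pairwise coprime; N = 229·163·113 = 4217951.
N/229 = 18419; 18419 ≡ 99 (mod 229); 99·192 ≡ 1, so inverse 192.
N/163 = 25877; 25877 ≡ 123 (mod 163); 123·110 ≡ 1, so inverse 110.
N/113 = 37327; 37327 ≡ 37 (mod 113); 37·55 ≡ 1, so inverse 55.
x ≡ 14·18419·192 + 47·25877·110 + 105·37327·55 = 398857787.
398857787 mod 4217951 = 2370393.

2370393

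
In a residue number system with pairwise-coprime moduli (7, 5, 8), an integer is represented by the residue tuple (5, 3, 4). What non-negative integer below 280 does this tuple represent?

From x ≡ 5 (mod 7) write x = 5 + 7t. Substituting into x ≡ 3 (mod 5) gives 7t ≡ 3 (mod 5), and since 2⁻¹ ≡ 3 (mod 5), t ≡ 4. Hence x ≡ 5 + 7·4 = 33 (mod 35).
From x ≡ 33 (mod 35) write x = 33 + 35t. Substituting into x ≡ 4 (mod 8) gives 35t ≡ 3 (mod 8), and since 3⁻¹ ≡ 3 (mod 8), t ≡ 1. Hence x ≡ 33 + 35·1 = 68 (mod 280).

68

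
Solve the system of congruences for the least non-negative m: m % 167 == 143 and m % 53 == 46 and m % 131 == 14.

446200

The moduli are pairwise coprime; N = 167·53·131 = 1159481.
N/167 = 6943; 6943 ≡ 96 (mod 167); 96·127 ≡ 1, so inverse 127.
N/53 = 21877; 21877 ≡ 41 (mod 53); 41·22 ≡ 1, so inverse 22.
N/131 = 8851; 8851 ≡ 74 (mod 131); 74·108 ≡ 1, so inverse 108.
m ≡ 143·6943·127 + 46·21877·22 + 14·8851·108 = 161614059.
161614059 mod 1159481 = 446200.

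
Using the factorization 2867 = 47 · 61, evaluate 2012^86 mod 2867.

Mod 47: 2012 ≡ 38; by Fermat, exponent reduces to 86 mod 46 = 40; 38^40 ≡ 4 (mod 47).
Mod 61: 2012 ≡ 60; by Fermat, exponent reduces to 86 mod 60 = 26; 60^26 ≡ 1 (mod 61).
Combine by CRT: x ≡ 4 (mod 47), x ≡ 1 (mod 61) ⇒ x ≡ 1038 (mod 2867).

1038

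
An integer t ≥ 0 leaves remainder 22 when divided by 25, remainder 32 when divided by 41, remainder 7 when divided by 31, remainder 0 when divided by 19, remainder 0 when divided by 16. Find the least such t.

7012672

Combine the congruences pairwise.
From t ≡ 22 (mod 25) write t = 22 + 25s. Substituting into t ≡ 32 (mod 41) gives 25s ≡ 10 (mod 41), and since 25⁻¹ ≡ 23 (mod 41), s ≡ 25. Hence t ≡ 22 + 25·25 = 647 (mod 1025).
From t ≡ 647 (mod 1025) write t = 647 + 1025s. Substituting into t ≡ 7 (mod 31) gives 1025s ≡ 11 (mod 31), and since 2⁻¹ ≡ 16 (mod 31), s ≡ 21. Hence t ≡ 647 + 1025·21 = 22172 (mod 31775).
From t ≡ 22172 (mod 31775) write t = 22172 + 31775s. Substituting into t ≡ 0 (mod 19) gives 31775s ≡ 1 (mod 19), and since 7⁻¹ ≡ 11 (mod 19), s ≡ 11. Hence t ≡ 22172 + 31775·11 = 371697 (mod 603725).
From t ≡ 371697 (mod 603725) write t = 371697 + 603725s. Substituting into t ≡ 0 (mod 16) gives 603725s ≡ 15 (mod 16), and since 13⁻¹ ≡ 5 (mod 16), s ≡ 11. Hence t ≡ 371697 + 603725·11 = 7012672 (mod 9659600).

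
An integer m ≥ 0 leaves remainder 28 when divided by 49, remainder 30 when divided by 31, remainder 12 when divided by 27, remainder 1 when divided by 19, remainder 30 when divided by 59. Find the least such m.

34156605

Combine the congruences pairwise.
From m ≡ 28 (mod 49) write m = 28 + 49t. Substituting into m ≡ 30 (mod 31) gives 49t ≡ 2 (mod 31), and since 18⁻¹ ≡ 19 (mod 31), t ≡ 7. Hence m ≡ 28 + 49·7 = 371 (mod 1519).
From m ≡ 371 (mod 1519) write m = 371 + 1519t. Substituting into m ≡ 12 (mod 27) gives 1519t ≡ 19 (mod 27), and since 7⁻¹ ≡ 4 (mod 27), t ≡ 22. Hence m ≡ 371 + 1519·22 = 33789 (mod 41013).
From m ≡ 33789 (mod 41013) write m = 33789 + 41013t. Substituting into m ≡ 1 (mod 19) gives 41013t ≡ 13 (mod 19), and since 11⁻¹ ≡ 7 (mod 19), t ≡ 15. Hence m ≡ 33789 + 41013·15 = 648984 (mod 779247).
From m ≡ 648984 (mod 779247) write m = 648984 + 779247t. Substituting into m ≡ 30 (mod 59) gives 779247t ≡ 46 (mod 59), and since 34⁻¹ ≡ 33 (mod 59), t ≡ 43. Hence m ≡ 648984 + 779247·43 = 34156605 (mod 45975573).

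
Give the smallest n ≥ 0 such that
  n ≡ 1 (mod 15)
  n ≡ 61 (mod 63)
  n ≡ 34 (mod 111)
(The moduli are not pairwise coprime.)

gcd(15, 63) = 3 and 3 | (61 − 1), so the pair is consistent; merging gives n ≡ 61 (mod 315), where 315 = lcm(15, 63).
gcd(315, 111) = 3 and 3 | (34 − 61), so the pair is consistent; merging gives n ≡ 6361 (mod 11655), where 11655 = lcm(315, 111).
The solution is unique modulo lcm(15, 63, 111) = 11655.

6361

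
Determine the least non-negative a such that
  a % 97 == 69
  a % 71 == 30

From a ≡ 69 (mod 97) write a = 69 + 97t. Substituting into a ≡ 30 (mod 71) gives 97t ≡ 32 (mod 71), and since 26⁻¹ ≡ 41 (mod 71), t ≡ 34. Hence a ≡ 69 + 97·34 = 3367 (mod 6887).

3367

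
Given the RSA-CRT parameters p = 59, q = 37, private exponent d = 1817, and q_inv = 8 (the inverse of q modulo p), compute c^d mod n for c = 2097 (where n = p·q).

1927

d_p = d mod (p−1) = 1817 mod 58 = 19; d_q = d mod (q−1) = 17.
m₁ = c^(d_p) mod p: c ≡ 32 (mod 59), and 32^19 mod 59 = 39.
m₂ = c^(d_q) mod q: c ≡ 25 (mod 37), and 25^17 mod 37 = 3.
h = q_inv·(m₁ − m₂) mod p = 8·(39 − 3) mod 59 = 52.
m = m₂ + h·q = 3 + 52·37 = 1927.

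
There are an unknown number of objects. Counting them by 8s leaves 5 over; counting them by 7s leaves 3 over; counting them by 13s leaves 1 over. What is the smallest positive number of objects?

157

From N ≡ 5 (mod 8) write N = 5 + 8t. Substituting into N ≡ 3 (mod 7) gives 8t ≡ 5 (mod 7), and since 1⁻¹ ≡ 1 (mod 7), t ≡ 5. Hence N ≡ 5 + 8·5 = 45 (mod 56).
From N ≡ 45 (mod 56) write N = 45 + 56t. Substituting into N ≡ 1 (mod 13) gives 56t ≡ 8 (mod 13), and since 4⁻¹ ≡ 10 (mod 13), t ≡ 2. Hence N ≡ 45 + 56·2 = 157 (mod 728).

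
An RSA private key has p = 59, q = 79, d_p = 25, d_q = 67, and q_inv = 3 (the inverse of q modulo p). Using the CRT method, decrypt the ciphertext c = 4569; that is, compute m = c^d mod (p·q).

458

m₁ = c^(d_p) mod p: c ≡ 26 (mod 59), and 26^25 mod 59 = 45.
m₂ = c^(d_q) mod q: c ≡ 66 (mod 79), and 66^67 mod 79 = 63.
h = q_inv·(m₁ − m₂) mod p = 3·(45 − 63) mod 59 = 5.
m = m₂ + h·q = 63 + 5·79 = 458.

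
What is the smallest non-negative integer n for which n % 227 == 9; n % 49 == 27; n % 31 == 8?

155504

The moduli are pairwise coprime; M = 227·49·31 = 344813.
M/227 = 1519; 1519 ≡ 157 (mod 227); 157·107 ≡ 1, so inverse 107.
M/49 = 7037; 7037 ≡ 30 (mod 49); 30·18 ≡ 1, so inverse 18.
M/31 = 11123; 11123 ≡ 25 (mod 31); 25·5 ≡ 1, so inverse 5.
n ≡ 9·1519·107 + 27·7037·18 + 8·11123·5 = 5327699.
5327699 mod 344813 = 155504.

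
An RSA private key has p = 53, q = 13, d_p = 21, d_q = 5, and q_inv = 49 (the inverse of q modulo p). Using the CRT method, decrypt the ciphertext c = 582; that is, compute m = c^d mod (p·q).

m₁ = c^(d_p) mod p: c ≡ 52 (mod 53), and 52^21 mod 53 = 52.
m₂ = c^(d_q) mod q: c ≡ 10 (mod 13), and 10^5 mod 13 = 4.
h = q_inv·(m₁ − m₂) mod p = 49·(52 − 4) mod 53 = 20.
m = m₂ + h·q = 4 + 20·13 = 264.

264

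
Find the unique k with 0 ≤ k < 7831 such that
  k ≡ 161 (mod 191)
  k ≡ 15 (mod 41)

5509

Combine the congruences pairwise.
From k ≡ 161 (mod 191) write k = 161 + 191t. Substituting into k ≡ 15 (mod 41) gives 191t ≡ 18 (mod 41), and since 27⁻¹ ≡ 38 (mod 41), t ≡ 28. Hence k ≡ 161 + 191·28 = 5509 (mod 7831).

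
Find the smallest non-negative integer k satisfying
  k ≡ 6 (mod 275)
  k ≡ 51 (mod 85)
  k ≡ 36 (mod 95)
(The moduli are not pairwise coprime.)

46206

gcd(275, 85) = 5 and 5 | (51 − 6), so the pair is consistent; merging gives k ≡ 4131 (mod 4675), where 4675 = lcm(275, 85).
gcd(4675, 95) = 5 and 5 | (36 − 4131), so the pair is consistent; merging gives k ≡ 46206 (mod 88825), where 88825 = lcm(4675, 95).
The solution is unique modulo lcm(275, 85, 95) = 88825.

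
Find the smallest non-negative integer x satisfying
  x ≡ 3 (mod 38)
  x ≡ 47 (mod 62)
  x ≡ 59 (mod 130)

28009

gcd(38, 62) = 2 and 2 | (47 − 3), so the pair is consistent; merging gives x ≡ 915 (mod 1178), where 1178 = lcm(38, 62).
gcd(1178, 130) = 2 and 2 | (59 − 915), so the pair is consistent; merging gives x ≡ 28009 (mod 76570), where 76570 = lcm(1178, 130).
The solution is unique modulo lcm(38, 62, 130) = 76570.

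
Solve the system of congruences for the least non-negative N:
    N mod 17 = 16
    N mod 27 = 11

254

From N ≡ 16 (mod 17) write N = 16 + 17t. Substituting into N ≡ 11 (mod 27) gives 17t ≡ 22 (mod 27), and since 17⁻¹ ≡ 8 (mod 27), t ≡ 14. Hence N ≡ 16 + 17·14 = 254 (mod 459).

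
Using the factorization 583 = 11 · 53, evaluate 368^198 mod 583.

Mod 11: 368 ≡ 5; by Fermat, exponent reduces to 198 mod 10 = 8; 5^8 ≡ 4 (mod 11).
Mod 53: 368 ≡ 50; by Fermat, exponent reduces to 198 mod 52 = 42; 50^42 ≡ 38 (mod 53).
Combine by CRT: x ≡ 4 (mod 11), x ≡ 38 (mod 53) ⇒ x ≡ 356 (mod 583).

356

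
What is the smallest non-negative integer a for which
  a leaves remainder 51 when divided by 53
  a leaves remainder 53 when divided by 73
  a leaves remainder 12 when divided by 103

25968

From a ≡ 51 (mod 53) write a = 51 + 53t. Substituting into a ≡ 53 (mod 73) gives 53t ≡ 2 (mod 73), and since 53⁻¹ ≡ 62 (mod 73), t ≡ 51. Hence a ≡ 51 + 53·51 = 2754 (mod 3869).
From a ≡ 2754 (mod 3869) write a = 2754 + 3869t. Substituting into a ≡ 12 (mod 103) gives 3869t ≡ 39 (mod 103), and since 58⁻¹ ≡ 16 (mod 103), t ≡ 6. Hence a ≡ 2754 + 3869·6 = 25968 (mod 398507).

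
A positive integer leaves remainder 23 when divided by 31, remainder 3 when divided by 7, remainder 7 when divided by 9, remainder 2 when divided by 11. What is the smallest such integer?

From a ≡ 23 (mod 31) write a = 23 + 31t. Substituting into a ≡ 3 (mod 7) gives 31t ≡ 1 (mod 7), and since 3⁻¹ ≡ 5 (mod 7), t ≡ 5. Hence a ≡ 23 + 31·5 = 178 (mod 217).
From a ≡ 178 (mod 217) write a = 178 + 217t. Substituting into a ≡ 7 (mod 9) gives 217t ≡ 0 (mod 9), and since 1⁻¹ ≡ 1 (mod 9), t ≡ 0. Hence a ≡ 178 + 217·0 = 178 (mod 1953).
From a ≡ 178 (mod 1953) write a = 178 + 1953t. Substituting into a ≡ 2 (mod 11) gives 1953t ≡ 0 (mod 11), and since 6⁻¹ ≡ 2 (mod 11), t ≡ 0. Hence a ≡ 178 + 1953·0 = 178 (mod 21483).

178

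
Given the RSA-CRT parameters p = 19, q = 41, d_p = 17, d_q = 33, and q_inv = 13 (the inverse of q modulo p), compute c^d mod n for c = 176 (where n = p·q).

m₁ = c^(d_p) mod p: c ≡ 5 (mod 19), and 5^17 mod 19 = 4.
m₂ = c^(d_q) mod q: c ≡ 12 (mod 41), and 12^33 mod 41 = 28.
h = q_inv·(m₁ − m₂) mod p = 13·(4 − 28) mod 19 = 11.
m = m₂ + h·q = 28 + 11·41 = 479.

479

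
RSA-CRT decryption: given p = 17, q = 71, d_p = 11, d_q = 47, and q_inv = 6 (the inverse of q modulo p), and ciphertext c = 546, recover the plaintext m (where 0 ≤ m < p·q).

m₁ = c^(d_p) mod p: c ≡ 2 (mod 17), and 2^11 mod 17 = 8.
m₂ = c^(d_q) mod q: c ≡ 49 (mod 71), and 49^47 mod 71 = 16.
h = q_inv·(m₁ − m₂) mod p = 6·(8 − 16) mod 17 = 3.
m = m₂ + h·q = 16 + 3·71 = 229.

229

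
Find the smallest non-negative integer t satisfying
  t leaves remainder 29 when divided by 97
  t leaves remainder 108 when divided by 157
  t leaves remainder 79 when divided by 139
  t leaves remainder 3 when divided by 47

The moduli are pairwise coprime; N = 97·157·139·47 = 99491057.
N/97 = 1025681; 1025681 ≡ 3 (mod 97); 3·65 ≡ 1, so inverse 65.
N/157 = 633701; 633701 ≡ 49 (mod 157); 49·141 ≡ 1, so inverse 141.
N/139 = 715763; 715763 ≡ 52 (mod 139); 52·131 ≡ 1, so inverse 131.
N/47 = 2116831; 2116831 ≡ 45 (mod 47); 45·23 ≡ 1, so inverse 23.
t ≡ 29·1025681·65 + 108·633701·141 + 79·715763·131 + 3·2116831·23 = 19136900139.
19136900139 mod 99491057 = 34617195.

34617195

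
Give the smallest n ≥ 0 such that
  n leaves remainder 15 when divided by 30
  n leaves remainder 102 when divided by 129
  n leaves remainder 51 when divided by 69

gcd(30, 129) = 3 and 3 | (102 − 15), so the pair is consistent; merging gives n ≡ 1005 (mod 1290), where 1290 = lcm(30, 129).
gcd(1290, 69) = 3 and 3 | (51 − 1005), so the pair is consistent; merging gives n ≡ 8745 (mod 29670), where 29670 = lcm(1290, 69).
The solution is unique modulo lcm(30, 129, 69) = 29670.

8745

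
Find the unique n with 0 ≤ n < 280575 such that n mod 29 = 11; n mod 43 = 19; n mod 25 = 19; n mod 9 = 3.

276294

From n ≡ 11 (mod 29) write n = 11 + 29t. Substituting into n ≡ 19 (mod 43) gives 29t ≡ 8 (mod 43), and since 29⁻¹ ≡ 3 (mod 43), t ≡ 24. Hence n ≡ 11 + 29·24 = 707 (mod 1247).
From n ≡ 707 (mod 1247) write n = 707 + 1247t. Substituting into n ≡ 19 (mod 25) gives 1247t ≡ 12 (mod 25), and since 22⁻¹ ≡ 8 (mod 25), t ≡ 21. Hence n ≡ 707 + 1247·21 = 26894 (mod 31175).
From n ≡ 26894 (mod 31175) write n = 26894 + 31175t. Substituting into n ≡ 3 (mod 9) gives 31175t ≡ 1 (mod 9), and since 8⁻¹ ≡ 8 (mod 9), t ≡ 8. Hence n ≡ 26894 + 31175·8 = 276294 (mod 280575).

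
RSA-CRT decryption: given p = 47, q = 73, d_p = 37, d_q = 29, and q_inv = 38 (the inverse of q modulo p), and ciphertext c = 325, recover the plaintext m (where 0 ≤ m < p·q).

m₁ = c^(d_p) mod p: c ≡ 43 (mod 47), and 43^37 mod 47 = 15.
m₂ = c^(d_q) mod q: c ≡ 33 (mod 73), and 33^29 mod 73 = 14.
h = q_inv·(m₁ − m₂) mod p = 38·(15 − 14) mod 47 = 38.
m = m₂ + h·q = 14 + 38·73 = 2788.

2788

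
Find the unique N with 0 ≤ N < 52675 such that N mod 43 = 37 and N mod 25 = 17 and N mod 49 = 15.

21967

The moduli are pairwise coprime; M = 43·25·49 = 52675.
M/43 = 1225; 1225 ≡ 21 (mod 43); 21·41 ≡ 1, so inverse 41.
M/25 = 2107; 2107 ≡ 7 (mod 25); 7·18 ≡ 1, so inverse 18.
M/49 = 1075; 1075 ≡ 46 (mod 49); 46·16 ≡ 1, so inverse 16.
N ≡ 37·1225·41 + 17·2107·18 + 15·1075·16 = 2761067.
2761067 mod 52675 = 21967.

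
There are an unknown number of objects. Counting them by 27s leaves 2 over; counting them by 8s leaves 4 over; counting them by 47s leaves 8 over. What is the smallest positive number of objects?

6212

From N ≡ 2 (mod 27) write N = 2 + 27t. Substituting into N ≡ 4 (mod 8) gives 27t ≡ 2 (mod 8), and since 3⁻¹ ≡ 3 (mod 8), t ≡ 6. Hence N ≡ 2 + 27·6 = 164 (mod 216).
From N ≡ 164 (mod 216) write N = 164 + 216t. Substituting into N ≡ 8 (mod 47) gives 216t ≡ 32 (mod 47), and since 28⁻¹ ≡ 42 (mod 47), t ≡ 28. Hence N ≡ 164 + 216·28 = 6212 (mod 10152).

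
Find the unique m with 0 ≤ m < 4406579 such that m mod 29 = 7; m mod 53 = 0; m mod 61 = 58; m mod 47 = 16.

From m ≡ 7 (mod 29) write m = 7 + 29t. Substituting into m ≡ 0 (mod 53) gives 29t ≡ 46 (mod 53), and since 29⁻¹ ≡ 11 (mod 53), t ≡ 29. Hence m ≡ 7 + 29·29 = 848 (mod 1537).
From m ≡ 848 (mod 1537) write m = 848 + 1537t. Substituting into m ≡ 58 (mod 61) gives 1537t ≡ 3 (mod 61), and since 12⁻¹ ≡ 56 (mod 61), t ≡ 46. Hence m ≡ 848 + 1537·46 = 71550 (mod 93757).
From m ≡ 71550 (mod 93757) write m = 71550 + 93757t. Substituting into m ≡ 16 (mod 47) gives 93757t ≡ 0 (mod 47), and since 39⁻¹ ≡ 41 (mod 47), t ≡ 0. Hence m ≡ 71550 + 93757·0 = 71550 (mod 4406579).

71550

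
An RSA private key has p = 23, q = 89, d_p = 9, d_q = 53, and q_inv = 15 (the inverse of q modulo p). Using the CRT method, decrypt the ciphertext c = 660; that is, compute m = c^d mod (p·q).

675

m₁ = c^(d_p) mod p: c ≡ 16 (mod 23), and 16^9 mod 23 = 8.
m₂ = c^(d_q) mod q: c ≡ 37 (mod 89), and 37^53 mod 89 = 52.
h = q_inv·(m₁ − m₂) mod p = 15·(8 − 52) mod 23 = 7.
m = m₂ + h·q = 52 + 7·89 = 675.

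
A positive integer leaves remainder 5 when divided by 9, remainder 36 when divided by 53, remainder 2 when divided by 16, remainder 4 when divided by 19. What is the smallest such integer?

123314

The moduli are pairwise coprime; N = 9·53·16·19 = 145008.
N/9 = 16112; 16112 ≡ 2 (mod 9); 2·5 ≡ 1, so inverse 5.
N/53 = 2736; 2736 ≡ 33 (mod 53); 33·45 ≡ 1, so inverse 45.
N/16 = 9063; 9063 ≡ 7 (mod 16); 7·7 ≡ 1, so inverse 7.
N/19 = 7632; 7632 ≡ 13 (mod 19); 13·3 ≡ 1, so inverse 3.
m ≡ 5·16112·5 + 36·2736·45 + 2·9063·7 + 4·7632·3 = 5053586.
5053586 mod 145008 = 123314.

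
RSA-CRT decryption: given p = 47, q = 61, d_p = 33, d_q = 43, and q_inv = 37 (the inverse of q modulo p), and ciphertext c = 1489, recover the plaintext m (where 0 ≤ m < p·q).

m₁ = c^(d_p) mod p: c ≡ 32 (mod 47), and 32^33 mod 47 = 16.
m₂ = c^(d_q) mod q: c ≡ 25 (mod 61), and 25^43 mod 61 = 57.
h = q_inv·(m₁ − m₂) mod p = 37·(16 − 57) mod 47 = 34.
m = m₂ + h·q = 57 + 34·61 = 2131.

2131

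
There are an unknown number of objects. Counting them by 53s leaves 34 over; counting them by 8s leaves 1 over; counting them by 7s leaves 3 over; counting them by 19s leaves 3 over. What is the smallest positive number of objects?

8249

Combine the congruences pairwise.
From N ≡ 34 (mod 53) write N = 34 + 53t. Substituting into N ≡ 1 (mod 8) gives 53t ≡ 7 (mod 8), and since 5⁻¹ ≡ 5 (mod 8), t ≡ 3. Hence N ≡ 34 + 53·3 = 193 (mod 424).
From N ≡ 193 (mod 424) write N = 193 + 424t. Substituting into N ≡ 3 (mod 7) gives 424t ≡ 6 (mod 7), and since 4⁻¹ ≡ 2 (mod 7), t ≡ 5. Hence N ≡ 193 + 424·5 = 2313 (mod 2968).
From N ≡ 2313 (mod 2968) write N = 2313 + 2968t. Substituting into N ≡ 3 (mod 19) gives 2968t ≡ 8 (mod 19), and since 4⁻¹ ≡ 5 (mod 19), t ≡ 2. Hence N ≡ 2313 + 2968·2 = 8249 (mod 56392).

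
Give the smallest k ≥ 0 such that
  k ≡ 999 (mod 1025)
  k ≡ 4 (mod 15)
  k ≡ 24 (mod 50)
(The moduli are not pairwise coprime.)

6124

Combine the congruences pairwise.
gcd(1025, 15) = 5 and 5 | (4 − 999), so the pair is consistent; merging gives k ≡ 3049 (mod 3075), where 3075 = lcm(1025, 15).
gcd(3075, 50) = 25 and 25 | (24 − 3049), so the pair is consistent; merging gives k ≡ 6124 (mod 6150), where 6150 = lcm(3075, 50).
The solution is unique modulo lcm(1025, 15, 50) = 6150.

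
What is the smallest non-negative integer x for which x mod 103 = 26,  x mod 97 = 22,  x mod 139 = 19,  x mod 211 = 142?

Combine the congruences pairwise.
From x ≡ 26 (mod 103) write x = 26 + 103t. Substituting into x ≡ 22 (mod 97) gives 103t ≡ 93 (mod 97), and since 6⁻¹ ≡ 81 (mod 97), t ≡ 64. Hence x ≡ 26 + 103·64 = 6618 (mod 9991).
From x ≡ 6618 (mod 9991) write x = 6618 + 9991t. Substituting into x ≡ 19 (mod 139) gives 9991t ≡ 73 (mod 139), and since 122⁻¹ ≡ 49 (mod 139), t ≡ 102. Hence x ≡ 6618 + 9991·102 = 1025700 (mod 1388749).
From x ≡ 1025700 (mod 1388749) write x = 1025700 + 1388749t. Substituting into x ≡ 142 (mod 211) gives 1388749t ≡ 113 (mod 211), and since 158⁻¹ ≡ 207 (mod 211), t ≡ 181. Hence x ≡ 1025700 + 1388749·181 = 252389269 (mod 293026039).

252389269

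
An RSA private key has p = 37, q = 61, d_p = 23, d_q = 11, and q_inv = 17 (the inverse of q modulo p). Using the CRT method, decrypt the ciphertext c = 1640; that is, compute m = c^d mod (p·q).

m₁ = c^(d_p) mod p: c ≡ 12 (mod 37), and 12^23 mod 37 = 7.
m₂ = c^(d_q) mod q: c ≡ 54 (mod 61), and 54^11 mod 61 = 30.
h = q_inv·(m₁ − m₂) mod p = 17·(7 − 30) mod 37 = 16.
m = m₂ + h·q = 30 + 16·61 = 1006.

1006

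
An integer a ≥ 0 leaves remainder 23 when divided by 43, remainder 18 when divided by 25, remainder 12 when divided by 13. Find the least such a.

9268

Combine the congruences pairwise.
From a ≡ 23 (mod 43) write a = 23 + 43t. Substituting into a ≡ 18 (mod 25) gives 43t ≡ 20 (mod 25), and since 18⁻¹ ≡ 7 (mod 25), t ≡ 15. Hence a ≡ 23 + 43·15 = 668 (mod 1075).
From a ≡ 668 (mod 1075) write a = 668 + 1075t. Substituting into a ≡ 12 (mod 13) gives 1075t ≡ 7 (mod 13), and since 9⁻¹ ≡ 3 (mod 13), t ≡ 8. Hence a ≡ 668 + 1075·8 = 9268 (mod 13975).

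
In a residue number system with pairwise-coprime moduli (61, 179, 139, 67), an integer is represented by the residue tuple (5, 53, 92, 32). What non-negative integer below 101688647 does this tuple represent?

2699194

The moduli are pairwise coprime; N = 61·179·139·67 = 101688647.
N/61 = 1667027; 1667027 ≡ 19 (mod 61); 19·45 ≡ 1, so inverse 45.
N/179 = 568093; 568093 ≡ 126 (mod 179); 126·27 ≡ 1, so inverse 27.
N/139 = 731573; 731573 ≡ 16 (mod 139); 16·113 ≡ 1, so inverse 113.
N/67 = 1517741; 1517741 ≡ 57 (mod 67); 57·20 ≡ 1, so inverse 20.
x ≡ 5·1667027·45 + 53·568093·27 + 92·731573·113 + 32·1517741·20 = 9764809306.
9764809306 mod 101688647 = 2699194.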